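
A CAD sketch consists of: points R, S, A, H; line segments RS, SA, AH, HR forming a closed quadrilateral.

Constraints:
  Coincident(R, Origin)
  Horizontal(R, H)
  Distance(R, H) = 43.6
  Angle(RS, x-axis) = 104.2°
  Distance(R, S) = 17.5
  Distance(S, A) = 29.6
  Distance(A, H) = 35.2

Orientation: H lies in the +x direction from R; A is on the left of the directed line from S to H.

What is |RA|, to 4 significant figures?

36.61

Checks: RS at 104.2° ✓; |SA| = 29.60 ✓; |AH| = 35.20 ✓.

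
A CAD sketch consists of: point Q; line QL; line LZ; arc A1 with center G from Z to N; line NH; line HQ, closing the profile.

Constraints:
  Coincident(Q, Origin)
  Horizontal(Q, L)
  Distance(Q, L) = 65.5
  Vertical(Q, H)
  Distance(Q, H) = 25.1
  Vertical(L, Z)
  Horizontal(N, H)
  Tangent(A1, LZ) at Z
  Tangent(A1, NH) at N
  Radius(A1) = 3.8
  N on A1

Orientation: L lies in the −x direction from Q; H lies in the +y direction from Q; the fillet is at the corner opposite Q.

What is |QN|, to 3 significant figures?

66.6

The virtual corner opposite Q is at (-65.5, 25.1). A1 meets LZ tangentially, so GZ is at right angles to LZ and tangency of A1 to NH means the radius GN is perpendicular to NH, with radius 3.8, so the center G sits 3.8 in from both sides at G = (-61.7, 21.3). That places the tangent points at Z = (-65.5, 21.3) on LZ and N = (-61.7, 25.1) on NH. Then |QN| = |N − Q| = 66.6.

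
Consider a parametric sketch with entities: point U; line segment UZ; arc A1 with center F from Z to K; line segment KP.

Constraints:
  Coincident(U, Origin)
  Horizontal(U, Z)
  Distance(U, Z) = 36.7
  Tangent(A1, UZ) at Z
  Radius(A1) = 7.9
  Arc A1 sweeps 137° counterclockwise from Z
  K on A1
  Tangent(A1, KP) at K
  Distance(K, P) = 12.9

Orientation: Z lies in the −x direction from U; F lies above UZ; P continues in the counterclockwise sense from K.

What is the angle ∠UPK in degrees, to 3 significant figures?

14.1°

U is at the origin; UZ is horizontal with |UZ| = 36.7 and Z on the −x side, so Z = (-36.7, 0.00). The tangent condition forces FZ to be normal to UZ, so F = Z + (0, 7.9) = (-36.7, 7.90). On A1, Z sits at bearing -90° from F; a 137° counterclockwise sweep puts K at bearing 47°, so K = F + 7.9·(cos 47°, sin 47°) = (-31.3, 13.7). The tangent condition forces FK to be normal to KP, so KP runs along (−sin 47°, cos 47°); with |KP| = 12.9, P = (-40.7, 22.5). Then cos ∠UPK = PU·PK / (|PU||PK|), giving 14.1°.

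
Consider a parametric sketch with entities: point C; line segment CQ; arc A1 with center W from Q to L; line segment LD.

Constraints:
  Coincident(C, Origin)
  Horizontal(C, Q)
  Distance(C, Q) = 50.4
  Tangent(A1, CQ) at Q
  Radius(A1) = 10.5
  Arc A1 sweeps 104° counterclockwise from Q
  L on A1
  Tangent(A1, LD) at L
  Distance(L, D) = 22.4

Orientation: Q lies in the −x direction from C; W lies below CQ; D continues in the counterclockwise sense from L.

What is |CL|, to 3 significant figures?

62.0

C is at the origin; C and Q share the same y with |CQ| = 50.4 and Q on the −x side, so Q = (-50.4, 0.00). A1 meets CQ tangentially, so WQ is at right angles to CQ, so W = Q + (0, -10.5) = (-50.4, -10.5). On A1, Q sits at bearing 90° from W; a 104° counterclockwise sweep puts L at bearing 194°, so L = W + 10.5·(cos 194°, sin 194°) = (-60.6, -13.0). Then |CL| = |L − C| = 62.0.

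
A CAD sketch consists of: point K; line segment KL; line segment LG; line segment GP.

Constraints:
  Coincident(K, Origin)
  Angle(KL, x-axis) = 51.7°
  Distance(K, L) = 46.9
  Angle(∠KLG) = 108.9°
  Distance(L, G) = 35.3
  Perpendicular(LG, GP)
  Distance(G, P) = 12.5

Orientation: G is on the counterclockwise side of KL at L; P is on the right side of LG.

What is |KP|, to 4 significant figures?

76.05

K is at the origin; KL runs at 51.7° with length 46.9, so L = 46.9·(cos 51.7°, sin 51.7°) = (29.07, 36.81). ∠KLG = 108.9°, so LG runs at 51.7° + (180° − 108.9°) = 122.8° from the x-axis; with |LG| = 35.3, G = L + 35.3·(cos 122.8°, sin 122.8°) = (9.945, 66.48). The perpendicularity gives GP at right angles to LG; with |GP| = 12.5 on the right of LG, P = G + 12.5·(0.8406, 0.5417) = (20.45, 73.25). Then |KP| = |P − K| = 76.05.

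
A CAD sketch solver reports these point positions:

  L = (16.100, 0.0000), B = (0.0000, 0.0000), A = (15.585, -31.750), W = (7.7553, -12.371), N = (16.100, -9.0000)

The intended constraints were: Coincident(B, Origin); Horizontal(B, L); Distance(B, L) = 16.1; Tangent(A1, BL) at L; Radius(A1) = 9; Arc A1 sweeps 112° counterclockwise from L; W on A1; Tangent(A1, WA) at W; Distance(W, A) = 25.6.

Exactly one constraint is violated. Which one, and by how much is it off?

Distance(W, A) = 25.6 — off by 4.70.

B = (0.00, 0.00) ✓; B.y = 0.00, L.y = 0.00 ✓; |BL| = 16.10 ✓; ∠(NL, LB) = 90.00° ✓; |NL| = 9.000 ✓; bearing(N→W) − bearing(N→L) = 112.0° ✓; |NW| = 9.000 ✓; ∠(NW, WA) = 90.00° ✓; |WA| = 20.90 ✗.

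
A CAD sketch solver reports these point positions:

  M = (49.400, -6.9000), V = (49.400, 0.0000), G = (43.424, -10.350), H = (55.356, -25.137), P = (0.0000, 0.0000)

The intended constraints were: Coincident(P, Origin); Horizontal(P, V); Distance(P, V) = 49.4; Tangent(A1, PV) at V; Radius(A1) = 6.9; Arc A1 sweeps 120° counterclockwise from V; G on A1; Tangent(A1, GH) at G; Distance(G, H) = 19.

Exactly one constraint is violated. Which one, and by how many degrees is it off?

Tangent(A1, GH) at G — off by 8.90°.

P = (0.00, 0.00) ✓; P.y = 0.00, V.y = 0.00 ✓; |PV| = 49.40 ✓; ∠(MV, VP) = 90.00° ✓; |MV| = 6.900 ✓; bearing(M→G) − bearing(M→V) = 120.0° ✓; |MG| = 6.900 ✓; ∠(MG, GH) = 81.10° ✗; |GH| = 19.00 ✓.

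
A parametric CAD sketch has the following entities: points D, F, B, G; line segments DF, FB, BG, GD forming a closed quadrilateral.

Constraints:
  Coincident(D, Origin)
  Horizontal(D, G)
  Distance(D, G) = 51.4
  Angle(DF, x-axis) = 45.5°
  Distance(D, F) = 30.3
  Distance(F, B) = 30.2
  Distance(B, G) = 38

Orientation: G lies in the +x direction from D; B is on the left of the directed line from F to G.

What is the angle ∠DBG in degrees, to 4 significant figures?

58.10°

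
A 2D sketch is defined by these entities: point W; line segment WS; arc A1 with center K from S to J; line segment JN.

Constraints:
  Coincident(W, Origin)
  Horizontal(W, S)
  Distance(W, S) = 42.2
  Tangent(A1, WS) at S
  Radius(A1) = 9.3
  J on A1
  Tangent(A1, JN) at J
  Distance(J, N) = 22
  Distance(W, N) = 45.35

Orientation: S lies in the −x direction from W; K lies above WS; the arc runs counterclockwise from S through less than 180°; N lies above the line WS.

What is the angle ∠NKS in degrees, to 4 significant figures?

156.9°

W is at the origin; W and S share the same y with |WS| = 42.2 and S on the −x side, so S = (-42.20, 0.000). Since A1 is tangent to WS there, KS ⟂ WS, so K = S + (0, 9.3) = (-42.20, 9.300). Since KJ ⟂ JN (tangency), |KN| = √(9.3² + 22.0²) = 23.88 regardless of where J sits on A1. So N lies on both circle(W, 45.35) and circle(K, 23.88); the above-WS intersection is N = (-32.84, 31.27). J is the foot of the tangent from N: J = (-32.90, 9.275).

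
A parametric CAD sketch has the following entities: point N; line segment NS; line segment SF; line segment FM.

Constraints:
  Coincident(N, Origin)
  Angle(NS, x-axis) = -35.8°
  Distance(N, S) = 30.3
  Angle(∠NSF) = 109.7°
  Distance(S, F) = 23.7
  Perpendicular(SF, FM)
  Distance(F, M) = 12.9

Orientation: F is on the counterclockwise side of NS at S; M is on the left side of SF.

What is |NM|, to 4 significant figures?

37.34

N is at the origin; NS runs at -35.8° with length 30.3, so S = 30.3·(cos -35.8°, sin -35.8°) = (24.58, -17.72). ∠NSF = 109.7°, so SF runs at -35.8° + (180° − 109.7°) = 34.50° from the x-axis; with |SF| = 23.7, F = S + 23.7·(cos 34.50°, sin 34.50°) = (44.11, -4.300). SF is perpendicular to FM; with |FM| = 12.9 on the left of SF, M = F + 12.9·(-0.5664, 0.8241) = (36.80, 6.331). Then |NM| = |M − N| = 37.34.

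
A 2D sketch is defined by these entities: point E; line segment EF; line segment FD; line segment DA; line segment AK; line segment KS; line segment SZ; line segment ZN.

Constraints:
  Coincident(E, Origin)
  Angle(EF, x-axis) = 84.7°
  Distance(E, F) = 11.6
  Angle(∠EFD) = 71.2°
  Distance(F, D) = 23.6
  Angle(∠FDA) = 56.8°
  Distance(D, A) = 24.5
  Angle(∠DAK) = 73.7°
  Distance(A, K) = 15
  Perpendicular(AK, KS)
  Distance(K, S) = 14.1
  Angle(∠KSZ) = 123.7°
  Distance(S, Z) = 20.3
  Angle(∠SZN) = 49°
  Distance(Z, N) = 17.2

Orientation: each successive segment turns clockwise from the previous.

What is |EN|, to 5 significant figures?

13.159

E is at the origin; EF runs at 84.7° with length 11.6, so F = (1.0715, 11.550). ∠EFD = 71.2° gives FD at -24.100° from the x-axis; with |FD| = 23.6, D = (22.614, 1.9138). ∠FDA = 56.8° gives DA at -147.30° from the x-axis; with |DA| = 24.5, A = (1.9974, -11.322). ∠DAK = 73.7° gives AK at 106.40° from the x-axis; with |AK| = 15.0, K = (-2.2378, 3.0676). The perpendicularity gives KS at right angles to AK, so KS runs at 16.400°; with |KS| = 14.1, S = (11.289, 7.0486). ∠KSZ = 123.7° gives SZ at -39.900° from the x-axis; with |SZ| = 20.3, Z = (26.862, -5.9728). ∠SZN = 49.0° gives ZN at -170.90° from the x-axis; with |ZN| = 17.2, N = (9.8785, -8.6931). Then |EN| = |N − E| = 13.159.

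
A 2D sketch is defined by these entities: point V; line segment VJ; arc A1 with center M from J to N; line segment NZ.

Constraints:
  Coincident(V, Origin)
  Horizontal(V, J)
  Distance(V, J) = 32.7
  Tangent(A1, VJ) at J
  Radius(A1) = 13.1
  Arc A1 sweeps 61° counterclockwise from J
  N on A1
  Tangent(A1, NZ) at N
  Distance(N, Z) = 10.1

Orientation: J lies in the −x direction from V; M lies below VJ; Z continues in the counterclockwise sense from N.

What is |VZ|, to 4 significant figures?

51.47

V is at the origin; V and J share the same y with |VJ| = 32.7 and J on the −x side, so J = (-32.70, 0.000). The tangent condition forces MJ to be normal to VJ, so M = J + (0, -13.1) = (-32.70, -13.10). On A1, J sits at bearing 90° from M; a 61° counterclockwise sweep puts N at bearing 151°, so N = M + 13.1·(cos 151°, sin 151°) = (-44.16, -6.749). A1 meets NZ tangentially, so MN is at right angles to NZ, so NZ runs along (−sin 151°, cos 151°); with |NZ| = 10.1, Z = (-49.05, -15.58). Then |VZ| = |Z − V| = 51.47.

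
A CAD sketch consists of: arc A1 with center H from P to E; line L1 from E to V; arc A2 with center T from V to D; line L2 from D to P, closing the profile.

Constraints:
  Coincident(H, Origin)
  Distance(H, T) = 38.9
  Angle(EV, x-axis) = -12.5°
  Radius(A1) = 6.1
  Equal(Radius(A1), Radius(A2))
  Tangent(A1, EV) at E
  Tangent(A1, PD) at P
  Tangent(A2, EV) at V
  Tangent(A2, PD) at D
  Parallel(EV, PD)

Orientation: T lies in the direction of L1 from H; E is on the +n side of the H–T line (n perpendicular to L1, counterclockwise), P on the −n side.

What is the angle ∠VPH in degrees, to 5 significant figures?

72.587°

The slot axis is L1's direction at -12.5°, so u = (cos -12.5°, sin -12.5°) = (0.97630, -0.21644) and n = (−sin -12.5°, cos -12.5°) = (0.21644, 0.97630). H is at the origin and T lies 38.9 along u from H, so T = 38.9·u = (37.978, -8.4195). Tangency of A1 to both parallel lines with radius 6.1 puts E and P at H ± 6.1·n: E = (1.3203, 5.9554), P = (-1.3203, -5.9554). Equal radii place V and D the same way about T: V = T + 6.1·n = (39.298, -2.4641), D = T − 6.1·n = (36.658, -14.375). Then cos ∠VPH = PV·PH / (|PV||PH|), giving 72.587°.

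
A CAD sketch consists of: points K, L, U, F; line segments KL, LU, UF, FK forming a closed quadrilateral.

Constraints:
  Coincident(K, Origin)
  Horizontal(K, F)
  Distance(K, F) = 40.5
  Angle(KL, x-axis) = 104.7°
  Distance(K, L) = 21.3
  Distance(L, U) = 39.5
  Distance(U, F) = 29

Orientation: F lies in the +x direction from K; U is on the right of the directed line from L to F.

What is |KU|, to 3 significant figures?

19.9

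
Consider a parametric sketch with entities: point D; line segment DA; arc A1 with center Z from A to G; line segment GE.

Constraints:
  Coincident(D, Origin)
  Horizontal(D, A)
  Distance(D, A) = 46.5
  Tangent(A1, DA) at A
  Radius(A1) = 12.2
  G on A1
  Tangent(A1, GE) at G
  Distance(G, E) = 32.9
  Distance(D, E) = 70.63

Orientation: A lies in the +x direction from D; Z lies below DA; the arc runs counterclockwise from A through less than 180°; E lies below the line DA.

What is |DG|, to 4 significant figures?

40.51

Checks: |ZG| = 12.20 ✓; ∠(ZG, GE) = 90.00° ✓; |GE| = 32.90 ✓; |DE| = 70.63 ✓.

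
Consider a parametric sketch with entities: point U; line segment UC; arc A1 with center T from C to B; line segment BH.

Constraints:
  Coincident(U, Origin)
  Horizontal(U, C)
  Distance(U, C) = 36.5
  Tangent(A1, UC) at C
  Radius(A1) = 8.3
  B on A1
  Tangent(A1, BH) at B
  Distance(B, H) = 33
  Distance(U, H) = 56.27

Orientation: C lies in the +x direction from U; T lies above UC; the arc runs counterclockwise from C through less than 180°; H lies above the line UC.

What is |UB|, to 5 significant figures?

45.732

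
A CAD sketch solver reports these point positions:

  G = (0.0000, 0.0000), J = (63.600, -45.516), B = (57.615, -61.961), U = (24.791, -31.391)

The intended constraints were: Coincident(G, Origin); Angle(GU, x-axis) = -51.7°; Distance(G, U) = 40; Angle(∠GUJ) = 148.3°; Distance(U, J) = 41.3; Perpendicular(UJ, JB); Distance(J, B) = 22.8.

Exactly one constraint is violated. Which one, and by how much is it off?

Distance(J, B) = 22.8 — off by 5.30.

G = (0.00, 0.00) ✓; GU at -51.70° ✓; |GU| = 40.00 ✓; ∠GUJ = 148.3° ✓; |UJ| = 41.30 ✓; ∠(UJ, JB) = 90.00° ✓; |JB| = 17.50 ✗.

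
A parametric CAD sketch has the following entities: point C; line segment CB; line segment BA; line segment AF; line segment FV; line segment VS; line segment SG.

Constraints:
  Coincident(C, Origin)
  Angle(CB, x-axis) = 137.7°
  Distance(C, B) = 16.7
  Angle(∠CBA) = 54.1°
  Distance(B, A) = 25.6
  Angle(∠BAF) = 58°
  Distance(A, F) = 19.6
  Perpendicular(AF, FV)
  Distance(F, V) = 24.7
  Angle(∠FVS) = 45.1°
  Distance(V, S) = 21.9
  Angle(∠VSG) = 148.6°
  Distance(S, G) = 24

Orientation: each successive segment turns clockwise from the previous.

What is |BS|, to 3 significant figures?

15.7

C is at the origin; CB runs at 137.7° with length 16.7, so B = (-12.4, 11.2). ∠CBA = 54.1° gives BA at 11.8° from the x-axis; with |BA| = 25.6, A = (12.7, 16.5). ∠BAF = 58.0° gives AF at -110° from the x-axis; with |AF| = 19.6, F = (5.94, -1.92). The perpendicularity gives FV at right angles to AF, so FV runs at 160°; with |FV| = 24.7, V = (-17.2, 6.61). ∠FVS = 45.1° gives VS at 24.9° from the x-axis; with |VS| = 21.9, S = (2.62, 15.8). Then |BS| = |S − B| = 15.7.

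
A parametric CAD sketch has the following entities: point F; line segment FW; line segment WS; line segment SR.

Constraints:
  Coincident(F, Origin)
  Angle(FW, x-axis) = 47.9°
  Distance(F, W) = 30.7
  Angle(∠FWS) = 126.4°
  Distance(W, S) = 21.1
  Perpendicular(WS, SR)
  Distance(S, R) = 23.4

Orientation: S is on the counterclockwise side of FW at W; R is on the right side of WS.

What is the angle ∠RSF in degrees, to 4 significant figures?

122.1°

∠FWS = 126.4°, so WS runs at 47.9° + (180° − 126.4°) = 101.5° from the x-axis; with |WS| = 21.1, S = W + 21.1·(cos 101.5°, sin 101.5°) = (16.38, 43.46). WS is perpendicular to SR; with |SR| = 23.4 on the right of WS, R = S + 23.4·(0.9799, 0.1994) = (39.31, 48.12). Then cos ∠RSF = SR·SF / (|SR||SF|), giving 122.1°.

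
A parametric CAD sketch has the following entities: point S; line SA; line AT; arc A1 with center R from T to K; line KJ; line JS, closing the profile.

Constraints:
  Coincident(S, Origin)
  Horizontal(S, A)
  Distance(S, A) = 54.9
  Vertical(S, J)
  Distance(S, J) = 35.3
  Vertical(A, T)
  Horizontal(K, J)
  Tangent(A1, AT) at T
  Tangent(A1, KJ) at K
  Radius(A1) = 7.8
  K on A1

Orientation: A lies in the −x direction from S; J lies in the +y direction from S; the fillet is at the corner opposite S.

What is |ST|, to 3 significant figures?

61.4

S is at the origin; SA is horizontal with |SA| = 54.9 and A on the −x side, so A = (-54.9, 0.00). S and J share the same x with |SJ| = 35.3 and J on the +y side, so J = (0.00, 35.3). The virtual corner opposite S is at (-54.9, 35.3). The tangent condition forces RT to be normal to AT and A1 meets KJ tangentially, so RK is at right angles to KJ, with radius 7.8, so the center R sits 7.8 in from both sides at R = (-47.1, 27.5). That places the tangent points at T = (-54.9, 27.5) on AT and K = (-47.1, 35.3) on KJ. Then |ST| = |T − S| = 61.4.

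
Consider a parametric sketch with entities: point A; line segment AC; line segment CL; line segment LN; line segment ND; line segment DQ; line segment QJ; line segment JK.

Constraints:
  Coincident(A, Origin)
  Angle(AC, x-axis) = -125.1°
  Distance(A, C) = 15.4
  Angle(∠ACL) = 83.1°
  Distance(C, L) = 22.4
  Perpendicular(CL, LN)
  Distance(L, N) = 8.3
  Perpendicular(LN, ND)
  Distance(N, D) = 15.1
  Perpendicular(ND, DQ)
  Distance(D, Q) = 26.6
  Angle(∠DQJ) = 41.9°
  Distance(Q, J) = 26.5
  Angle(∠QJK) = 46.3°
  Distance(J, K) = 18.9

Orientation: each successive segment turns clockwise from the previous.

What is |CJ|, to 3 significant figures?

25.0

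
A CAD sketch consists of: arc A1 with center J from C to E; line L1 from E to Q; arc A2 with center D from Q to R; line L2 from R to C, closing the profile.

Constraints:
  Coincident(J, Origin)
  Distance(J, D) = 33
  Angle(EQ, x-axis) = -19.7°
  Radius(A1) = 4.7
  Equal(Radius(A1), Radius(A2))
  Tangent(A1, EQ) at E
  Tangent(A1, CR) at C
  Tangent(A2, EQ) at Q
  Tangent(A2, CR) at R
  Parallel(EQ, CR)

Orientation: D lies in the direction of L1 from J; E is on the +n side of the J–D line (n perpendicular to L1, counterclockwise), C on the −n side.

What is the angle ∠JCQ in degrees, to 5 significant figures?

74.100°

The slot axis is L1's direction at -19.7°, so u = (cos -19.7°, sin -19.7°) = (0.94147, -0.33710) and n = (−sin -19.7°, cos -19.7°) = (0.33710, 0.94147). J is at the origin and D lies 33.0 along u from J, so D = 33.0·u = (31.069, -11.124). Tangency of A1 to both parallel lines with radius 4.7 puts E and C at J ± 4.7·n: E = (1.5843, 4.4249), C = (-1.5843, -4.4249). Equal radii place Q and R the same way about D: Q = D + 4.7·n = (32.653, -6.6992), R = D − 4.7·n = (29.484, -15.549). Then cos ∠JCQ = CJ·CQ / (|CJ||CQ|), giving 74.100°.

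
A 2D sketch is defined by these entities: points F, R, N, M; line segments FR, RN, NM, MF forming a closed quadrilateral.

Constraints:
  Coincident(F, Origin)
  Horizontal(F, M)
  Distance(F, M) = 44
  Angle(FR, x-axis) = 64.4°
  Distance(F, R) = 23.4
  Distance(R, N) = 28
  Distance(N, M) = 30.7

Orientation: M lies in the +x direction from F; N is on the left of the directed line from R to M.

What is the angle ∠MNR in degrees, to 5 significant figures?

85.574°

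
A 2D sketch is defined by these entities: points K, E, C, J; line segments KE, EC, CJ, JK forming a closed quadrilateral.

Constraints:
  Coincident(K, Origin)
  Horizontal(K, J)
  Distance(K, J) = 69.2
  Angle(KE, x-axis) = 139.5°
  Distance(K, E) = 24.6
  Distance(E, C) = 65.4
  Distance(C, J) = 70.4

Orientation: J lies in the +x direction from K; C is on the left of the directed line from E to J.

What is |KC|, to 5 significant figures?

66.391

K is at the origin; K and J share the same y with |KJ| = 69.2 and J in +x, so J = (69.2, 0). KE runs at 139.5° with |KE| = 24.6, so E = (-18.706, 15.976). C is determined by |EC| = 65.4 and |CJ| = 70.4 together: it lies at the intersection of circle(E, 65.4) and circle(J, 70.4). With |EJ| = 89.346, the foot of the radical line on EJ is 40.873 from E and the perpendicular offset is √(65.4² − 40.873²) = 51.054. Taking the left-of-EJ solution: C = (30.638, 58.899).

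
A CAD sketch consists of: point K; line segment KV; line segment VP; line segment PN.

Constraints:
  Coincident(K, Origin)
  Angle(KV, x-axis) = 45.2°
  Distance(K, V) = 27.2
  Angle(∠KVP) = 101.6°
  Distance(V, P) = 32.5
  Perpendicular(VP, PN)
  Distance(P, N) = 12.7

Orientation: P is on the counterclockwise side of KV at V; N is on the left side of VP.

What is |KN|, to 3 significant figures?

40.4

K is at the origin; KV runs at 45.2° with length 27.2, so V = 27.2·(cos 45.2°, sin 45.2°) = (19.2, 19.3). ∠KVP = 101.6°, so VP runs at 45.2° + (180° − 101.6°) = 124° from the x-axis; with |VP| = 32.5, P = V + 32.5·(cos 124°, sin 124°) = (1.18, 46.4). The perpendicularity gives PN at right angles to VP; with |PN| = 12.7 on the left of VP, N = P + 12.7·(-0.833, -0.553) = (-9.40, 39.3). Then |KN| = |N − K| = 40.4.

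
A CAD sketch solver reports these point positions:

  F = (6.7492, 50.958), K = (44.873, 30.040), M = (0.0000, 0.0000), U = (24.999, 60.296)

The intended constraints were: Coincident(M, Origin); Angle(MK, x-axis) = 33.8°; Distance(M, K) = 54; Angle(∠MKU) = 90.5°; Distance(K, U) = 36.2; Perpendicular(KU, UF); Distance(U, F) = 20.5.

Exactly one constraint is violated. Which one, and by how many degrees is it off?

Perpendicular(KU, UF) — off by 6.20°.

M = (0.00, 0.00) ✓; MK at 33.80° ✓; |MK| = 54.00 ✓; ∠MKU = 90.50° ✓; |KU| = 36.20 ✓; ∠(KU, UF) = 83.80° ✗; |UF| = 20.50 ✓.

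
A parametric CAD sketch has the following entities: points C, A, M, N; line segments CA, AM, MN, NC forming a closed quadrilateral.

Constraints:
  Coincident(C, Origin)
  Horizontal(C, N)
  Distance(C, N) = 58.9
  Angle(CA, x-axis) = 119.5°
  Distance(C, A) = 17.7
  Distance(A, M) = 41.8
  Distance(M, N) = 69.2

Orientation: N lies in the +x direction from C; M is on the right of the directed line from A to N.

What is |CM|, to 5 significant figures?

26.738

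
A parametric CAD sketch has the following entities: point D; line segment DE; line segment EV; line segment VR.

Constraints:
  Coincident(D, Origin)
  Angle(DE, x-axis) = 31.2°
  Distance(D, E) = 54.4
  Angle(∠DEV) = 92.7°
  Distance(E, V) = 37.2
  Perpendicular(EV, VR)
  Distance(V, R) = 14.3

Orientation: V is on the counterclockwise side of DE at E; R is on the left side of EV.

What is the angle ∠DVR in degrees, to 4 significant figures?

36.19°

∠DEV = 92.7°, so EV runs at 31.2° + (180° − 92.7°) = 118.5° from the x-axis; with |EV| = 37.2, V = E + 37.2·(cos 118.5°, sin 118.5°) = (28.78, 60.87). EV ⟂ VR; with |VR| = 14.3 on the left of EV, R = V + 14.3·(-0.8788, -0.4772) = (16.21, 54.05). Then cos ∠DVR = VD·VR / (|VD||VR|), giving 36.19°.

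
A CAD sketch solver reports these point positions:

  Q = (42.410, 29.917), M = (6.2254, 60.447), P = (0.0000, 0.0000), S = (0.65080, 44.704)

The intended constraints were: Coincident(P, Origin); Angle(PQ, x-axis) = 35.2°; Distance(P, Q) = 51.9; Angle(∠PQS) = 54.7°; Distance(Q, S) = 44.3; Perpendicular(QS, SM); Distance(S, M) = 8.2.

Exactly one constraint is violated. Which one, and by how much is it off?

Distance(S, M) = 8.2 — off by 8.50.

P = (0.00, 0.00) ✓; PQ at 35.20° ✓; |PQ| = 51.90 ✓; ∠PQS = 54.70° ✓; |QS| = 44.30 ✓; ∠(QS, SM) = 90.00° ✓; |SM| = 16.70 ✗.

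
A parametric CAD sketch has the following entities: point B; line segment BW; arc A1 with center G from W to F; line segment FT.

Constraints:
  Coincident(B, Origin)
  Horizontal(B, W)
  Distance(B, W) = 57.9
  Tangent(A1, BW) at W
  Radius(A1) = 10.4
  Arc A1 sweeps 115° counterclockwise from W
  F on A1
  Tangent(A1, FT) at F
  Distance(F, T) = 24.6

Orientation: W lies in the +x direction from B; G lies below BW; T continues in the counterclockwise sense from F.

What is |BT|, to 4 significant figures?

69.58

B is at the origin; BW is horizontal with |BW| = 57.9 and W on the +x side, so W = (57.90, 0.000). Tangency of A1 to BW means the radius GW is perpendicular to BW, so G = W + (0, -10.4) = (57.90, -10.40). On A1, W sits at bearing 90° from G; a 115° counterclockwise sweep puts F at bearing 205°, so F = G + 10.4·(cos 205°, sin 205°) = (48.47, -14.80). Tangency of A1 to FT means the radius GF is perpendicular to FT, so FT runs along (−sin 205°, cos 205°); with |FT| = 24.6, T = (58.87, -37.09). Then |BT| = |T − B| = 69.58.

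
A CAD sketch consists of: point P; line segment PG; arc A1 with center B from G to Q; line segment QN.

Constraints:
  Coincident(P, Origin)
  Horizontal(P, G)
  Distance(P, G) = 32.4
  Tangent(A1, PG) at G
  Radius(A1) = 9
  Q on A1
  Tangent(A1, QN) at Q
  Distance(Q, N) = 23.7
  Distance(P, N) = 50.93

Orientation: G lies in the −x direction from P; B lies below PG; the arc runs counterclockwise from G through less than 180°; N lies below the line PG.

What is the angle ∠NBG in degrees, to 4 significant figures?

166.8°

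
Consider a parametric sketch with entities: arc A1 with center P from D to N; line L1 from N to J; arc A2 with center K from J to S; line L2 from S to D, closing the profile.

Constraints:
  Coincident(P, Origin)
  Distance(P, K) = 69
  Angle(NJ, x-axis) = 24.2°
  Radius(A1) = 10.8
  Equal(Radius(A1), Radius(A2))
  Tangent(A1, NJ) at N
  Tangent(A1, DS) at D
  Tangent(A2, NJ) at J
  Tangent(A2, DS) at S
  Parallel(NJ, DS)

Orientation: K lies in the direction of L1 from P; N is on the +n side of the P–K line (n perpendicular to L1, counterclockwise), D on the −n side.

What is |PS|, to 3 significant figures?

69.8

Tangency of A1 to both parallel lines with radius 10.8 puts N and D at P ± 10.8·n: N = (-4.43, 9.85), D = (4.43, -9.85). Equal radii place J and S the same way about K: J = K + 10.8·n = (58.5, 38.1), S = K − 10.8·n = (67.4, 18.4). Then |PS| = |S − P| = 69.8.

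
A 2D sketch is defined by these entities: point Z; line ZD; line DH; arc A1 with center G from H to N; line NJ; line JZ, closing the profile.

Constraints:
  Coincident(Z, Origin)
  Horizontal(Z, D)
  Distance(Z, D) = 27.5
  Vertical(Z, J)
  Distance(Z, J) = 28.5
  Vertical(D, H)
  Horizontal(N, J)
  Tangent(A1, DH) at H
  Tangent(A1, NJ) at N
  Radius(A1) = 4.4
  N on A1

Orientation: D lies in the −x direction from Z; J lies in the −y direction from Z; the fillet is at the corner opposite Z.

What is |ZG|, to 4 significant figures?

33.38

Z is at the origin; Z and D share the same y with |ZD| = 27.5 and D on the −x side, so D = (-27.50, 0.000). Z and J share the same x with |ZJ| = 28.5 and J on the −y side, so J = (0.000, -28.50). The virtual corner opposite Z is at (-27.50, -28.50). A1 meets DH tangentially, so GH is at right angles to DH and A1 meets NJ tangentially, so GN is at right angles to NJ, with radius 4.4, so the center G sits 4.4 in from both sides at G = (-23.10, -24.10). Then |ZG| = |G − Z| = 33.38.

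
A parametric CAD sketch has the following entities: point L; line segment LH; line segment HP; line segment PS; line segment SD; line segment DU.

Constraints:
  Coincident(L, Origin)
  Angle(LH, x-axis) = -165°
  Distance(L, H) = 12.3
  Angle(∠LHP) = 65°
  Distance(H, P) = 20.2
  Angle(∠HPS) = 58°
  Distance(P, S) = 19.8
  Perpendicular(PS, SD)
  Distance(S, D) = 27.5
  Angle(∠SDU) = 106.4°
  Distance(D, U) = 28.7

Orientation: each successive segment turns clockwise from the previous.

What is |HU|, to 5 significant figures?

26.099

L is at the origin; LH runs at -165.0° with length 12.3, so H = (-11.881, -3.1835). ∠LHP = 65.0° gives HP at 80.000° from the x-axis; with |HP| = 20.2, P = (-8.3732, 16.710). ∠HPS = 58.0° gives PS at -42.000° from the x-axis; with |PS| = 19.8, S = (6.3411, 3.4609). PS ⟂ SD, so SD runs at -132.00°; with |SD| = 27.5, D = (-12.060, -16.976). ∠SDU = 106.4° gives DU at 154.40° from the x-axis; with |DU| = 28.7, U = (-37.943, -4.5748). Then |HU| = |U − H| = 26.099.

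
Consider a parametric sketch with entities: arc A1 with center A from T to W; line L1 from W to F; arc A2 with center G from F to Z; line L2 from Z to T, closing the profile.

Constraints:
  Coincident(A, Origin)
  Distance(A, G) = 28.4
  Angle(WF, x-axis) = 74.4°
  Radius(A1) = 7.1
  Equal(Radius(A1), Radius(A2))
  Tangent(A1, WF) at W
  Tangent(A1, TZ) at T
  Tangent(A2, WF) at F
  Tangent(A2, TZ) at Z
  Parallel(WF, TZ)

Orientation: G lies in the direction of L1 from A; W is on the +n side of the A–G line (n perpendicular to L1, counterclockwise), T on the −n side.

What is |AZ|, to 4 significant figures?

29.27

The slot axis is L1's direction at 74.4°, so u = (cos 74.4°, sin 74.4°) = (0.2689, 0.9632) and n = (−sin 74.4°, cos 74.4°) = (-0.9632, 0.2689). A is at the origin and G lies 28.4 along u from A, so G = 28.4·u = (7.637, 27.35). Tangency of A1 to both parallel lines with radius 7.1 puts W and T at A ± 7.1·n: W = (-6.838, 1.909), T = (6.838, -1.909). Equal radii place F and Z the same way about G: F = G + 7.1·n = (0.7989, 29.26), Z = G − 7.1·n = (14.48, 25.44). Then |AZ| = |Z − A| = 29.27.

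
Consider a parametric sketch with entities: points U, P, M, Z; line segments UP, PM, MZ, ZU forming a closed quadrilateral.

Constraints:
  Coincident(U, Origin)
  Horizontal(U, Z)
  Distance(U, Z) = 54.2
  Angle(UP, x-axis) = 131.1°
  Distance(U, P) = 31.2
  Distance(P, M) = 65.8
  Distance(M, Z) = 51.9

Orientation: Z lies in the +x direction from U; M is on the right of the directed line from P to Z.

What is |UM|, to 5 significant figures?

35.428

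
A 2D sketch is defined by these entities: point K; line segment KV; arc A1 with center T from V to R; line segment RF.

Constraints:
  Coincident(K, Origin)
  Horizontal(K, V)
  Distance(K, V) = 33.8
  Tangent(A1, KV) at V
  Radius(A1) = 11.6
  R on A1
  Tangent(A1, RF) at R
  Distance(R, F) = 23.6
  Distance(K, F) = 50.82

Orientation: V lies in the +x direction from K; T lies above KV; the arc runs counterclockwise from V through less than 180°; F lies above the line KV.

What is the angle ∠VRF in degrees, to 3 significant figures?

122°

K is at the origin; KV is horizontal with |KV| = 33.8 and V on the +x side, so V = (33.8, 0.00). A1 meets KV tangentially, so TV is at right angles to KV, so T = V + (0, 11.6) = (33.8, 11.6). Since TR ⟂ RF (tangency), |TF| = √(11.6² + 23.6²) = 26.3 regardless of where R sits on A1. So F lies on both circle(K, 50.82) and circle(T, 26.3); the above-KV intersection is F = (33.9, 37.9). R is the foot of the tangent from F: R = (44.2, 16.7).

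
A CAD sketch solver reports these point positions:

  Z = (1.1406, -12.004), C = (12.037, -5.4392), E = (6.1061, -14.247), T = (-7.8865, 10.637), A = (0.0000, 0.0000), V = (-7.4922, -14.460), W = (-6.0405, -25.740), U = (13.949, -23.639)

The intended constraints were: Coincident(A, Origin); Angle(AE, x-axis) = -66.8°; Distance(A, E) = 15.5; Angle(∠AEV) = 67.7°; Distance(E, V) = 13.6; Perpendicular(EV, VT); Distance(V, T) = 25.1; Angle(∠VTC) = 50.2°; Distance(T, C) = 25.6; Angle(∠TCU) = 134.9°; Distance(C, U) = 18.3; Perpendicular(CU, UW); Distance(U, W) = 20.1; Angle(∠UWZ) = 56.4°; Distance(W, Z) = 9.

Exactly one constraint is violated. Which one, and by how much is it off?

Distance(W, Z) = 9 — off by 6.50.

A = (0.00, 0.00) ✓; AE at -66.80° ✓; |AE| = 15.50 ✓; ∠AEV = 67.70° ✓; |EV| = 13.60 ✓; ∠(EV, VT) = 90.00° ✓; |VT| = 25.10 ✓; ∠VTC = 50.20° ✓; |TC| = 25.60 ✓; ∠TCU = 134.9° ✓; |CU| = 18.30 ✓; ∠(CU, UW) = 90.00° ✓; |UW| = 20.10 ✓; ∠UWZ = 56.40° ✓; |WZ| = 15.50 ✗.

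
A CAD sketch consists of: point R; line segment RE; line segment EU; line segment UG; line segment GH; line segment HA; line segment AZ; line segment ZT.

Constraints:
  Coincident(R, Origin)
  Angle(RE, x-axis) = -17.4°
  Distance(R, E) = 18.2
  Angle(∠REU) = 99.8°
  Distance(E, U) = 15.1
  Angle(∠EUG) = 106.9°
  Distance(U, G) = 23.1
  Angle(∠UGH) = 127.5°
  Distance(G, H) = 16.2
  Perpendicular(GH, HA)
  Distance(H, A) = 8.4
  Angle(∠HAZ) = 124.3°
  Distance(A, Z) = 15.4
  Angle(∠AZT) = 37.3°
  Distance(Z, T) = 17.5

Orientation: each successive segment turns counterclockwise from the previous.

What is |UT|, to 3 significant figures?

29.2

R is at the origin; RE runs at -17.4° with length 18.2, so E = (17.4, -5.44). ∠REU = 99.8° gives EU at 62.8° from the x-axis; with |EU| = 15.1, U = (24.3, 7.99). ∠EUG = 106.9° gives UG at 136° from the x-axis; with |UG| = 23.1, G = (7.68, 24.1). ∠UGH = 127.5° gives GH at -172° from the x-axis; with |GH| = 16.2, H = (-8.35, 21.7). GH is perpendicular to HA, so HA runs at -81.6°; with |HA| = 8.4, A = (-7.12, 13.4). ∠HAZ = 124.3° gives AZ at -25.9° from the x-axis; with |AZ| = 15.4, Z = (6.73, 6.66). ∠AZT = 37.3° gives ZT at 117° from the x-axis; with |ZT| = 17.5, T = (-1.16, 22.3). Then |UT| = |T − U| = 29.2.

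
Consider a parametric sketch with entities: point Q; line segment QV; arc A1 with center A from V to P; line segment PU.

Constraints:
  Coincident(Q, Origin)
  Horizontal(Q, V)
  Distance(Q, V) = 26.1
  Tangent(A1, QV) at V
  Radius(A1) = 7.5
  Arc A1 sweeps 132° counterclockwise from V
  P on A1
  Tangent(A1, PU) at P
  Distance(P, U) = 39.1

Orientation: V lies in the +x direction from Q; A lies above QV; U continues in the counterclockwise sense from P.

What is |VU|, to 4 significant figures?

46.39

Q is at the origin; QV is horizontal with |QV| = 26.1 and V on the +x side, so V = (26.10, 0.000). The tangent condition forces AV to be normal to QV, so A = V + (0, 7.5) = (26.10, 7.500). On A1, V sits at bearing -90° from A; a 132° counterclockwise sweep puts P at bearing 42°, so P = A + 7.5·(cos 42°, sin 42°) = (31.67, 12.52). The tangent condition forces AP to be normal to PU, so PU runs along (−sin 42°, cos 42°); with |PU| = 39.1, U = (5.511, 41.58). Then |VU| = |U − V| = 46.39.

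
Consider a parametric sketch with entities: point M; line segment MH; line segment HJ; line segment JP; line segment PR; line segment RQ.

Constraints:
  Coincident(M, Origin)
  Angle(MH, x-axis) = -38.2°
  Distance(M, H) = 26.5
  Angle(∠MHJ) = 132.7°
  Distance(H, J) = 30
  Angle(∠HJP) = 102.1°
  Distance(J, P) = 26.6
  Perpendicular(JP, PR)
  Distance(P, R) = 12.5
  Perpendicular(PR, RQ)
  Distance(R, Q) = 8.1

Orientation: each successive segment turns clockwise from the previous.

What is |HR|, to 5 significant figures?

36.946

M is at the origin; MH runs at -38.2° with length 26.5, so H = (20.825, -16.388). ∠MHJ = 132.7° gives HJ at -85.500° from the x-axis; with |HJ| = 30.0, J = (23.179, -46.295). ∠HJP = 102.1° gives JP at -163.40° from the x-axis; with |JP| = 26.6, P = (-2.3124, -53.895). JP ⟂ PR, so PR runs at 106.60°; with |PR| = 12.5, R = (-5.8835, -41.916). Then |HR| = |R − H| = 36.946.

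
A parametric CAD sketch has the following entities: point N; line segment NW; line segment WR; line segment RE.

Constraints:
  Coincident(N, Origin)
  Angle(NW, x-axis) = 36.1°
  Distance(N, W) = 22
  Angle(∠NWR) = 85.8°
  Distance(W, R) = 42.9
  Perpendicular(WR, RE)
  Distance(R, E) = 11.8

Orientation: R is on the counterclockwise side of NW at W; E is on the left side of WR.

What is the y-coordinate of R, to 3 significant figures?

45.7

N is at the origin; NW runs at 36.1° with length 22.0, so W = 22.0·(cos 36.1°, sin 36.1°) = (17.8, 13.0). ∠NWR = 85.8°, so WR runs at 36.1° + (180° − 85.8°) = 130° from the x-axis; with |WR| = 42.9, R = W + 42.9·(cos 130°, sin 130°) = (-9.97, 45.7). So R.y = 45.7.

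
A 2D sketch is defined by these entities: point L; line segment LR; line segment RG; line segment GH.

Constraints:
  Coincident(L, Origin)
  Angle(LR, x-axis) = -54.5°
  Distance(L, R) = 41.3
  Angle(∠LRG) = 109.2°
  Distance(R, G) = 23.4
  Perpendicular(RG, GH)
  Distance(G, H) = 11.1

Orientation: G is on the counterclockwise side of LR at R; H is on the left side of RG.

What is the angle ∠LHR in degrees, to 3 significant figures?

62.4°

L is at the origin; LR runs at -54.5° with length 41.3, so R = 41.3·(cos -54.5°, sin -54.5°) = (24.0, -33.6). ∠LRG = 109.2°, so RG runs at -54.5° + (180° − 109.2°) = 16.3° from the x-axis; with |RG| = 23.4, G = R + 23.4·(cos 16.3°, sin 16.3°) = (46.4, -27.1). RG ⟂ GH; with |GH| = 11.1 on the left of RG, H = G + 11.1·(-0.281, 0.960) = (43.3, -16.4). Then cos ∠LHR = HL·HR / (|HL||HR|), giving 62.4°.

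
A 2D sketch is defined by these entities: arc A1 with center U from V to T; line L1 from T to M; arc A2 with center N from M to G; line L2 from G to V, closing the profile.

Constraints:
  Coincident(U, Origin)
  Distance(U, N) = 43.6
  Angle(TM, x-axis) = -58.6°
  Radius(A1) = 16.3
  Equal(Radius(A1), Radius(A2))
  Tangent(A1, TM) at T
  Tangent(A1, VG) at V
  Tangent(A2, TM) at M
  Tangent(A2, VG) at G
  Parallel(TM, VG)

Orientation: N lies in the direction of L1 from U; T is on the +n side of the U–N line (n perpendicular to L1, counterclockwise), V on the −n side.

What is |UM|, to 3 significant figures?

46.5

The slot axis is L1's direction at -58.6°, so u = (cos -58.6°, sin -58.6°) = (0.521, -0.854) and n = (−sin -58.6°, cos -58.6°) = (0.854, 0.521). U is at the origin and N lies 43.6 along u from U, so N = 43.6·u = (22.7, -37.2). Tangency of A1 to both parallel lines with radius 16.3 puts T and V at U ± 16.3·n: T = (13.9, 8.49), V = (-13.9, -8.49). Equal radii place M and G the same way about N: M = N + 16.3·n = (36.6, -28.7), G = N − 16.3·n = (8.80, -45.7). Then |UM| = |M − U| = 46.5.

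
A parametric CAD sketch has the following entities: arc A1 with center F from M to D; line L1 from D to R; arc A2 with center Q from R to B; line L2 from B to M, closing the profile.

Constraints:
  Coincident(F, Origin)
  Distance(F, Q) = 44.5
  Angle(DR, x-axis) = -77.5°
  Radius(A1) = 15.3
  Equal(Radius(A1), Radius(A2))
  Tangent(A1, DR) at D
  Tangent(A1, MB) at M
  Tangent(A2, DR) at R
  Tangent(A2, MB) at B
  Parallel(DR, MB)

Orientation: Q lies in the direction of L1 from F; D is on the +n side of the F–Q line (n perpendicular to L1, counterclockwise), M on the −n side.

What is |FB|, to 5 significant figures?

47.057

The slot axis is L1's direction at -77.5°, so u = (cos -77.5°, sin -77.5°) = (0.21644, -0.97630) and n = (−sin -77.5°, cos -77.5°) = (0.97630, 0.21644). F is at the origin and Q lies 44.5 along u from F, so Q = 44.5·u = (9.6316, -43.445). Tangency of A1 to both parallel lines with radius 15.3 puts D and M at F ± 15.3·n: D = (14.937, 3.3115), M = (-14.937, -3.3115). Equal radii place R and B the same way about Q: R = Q + 15.3·n = (24.569, -40.134), B = Q − 15.3·n = (-5.3058, -46.757). Then |FB| = |B − F| = 47.057.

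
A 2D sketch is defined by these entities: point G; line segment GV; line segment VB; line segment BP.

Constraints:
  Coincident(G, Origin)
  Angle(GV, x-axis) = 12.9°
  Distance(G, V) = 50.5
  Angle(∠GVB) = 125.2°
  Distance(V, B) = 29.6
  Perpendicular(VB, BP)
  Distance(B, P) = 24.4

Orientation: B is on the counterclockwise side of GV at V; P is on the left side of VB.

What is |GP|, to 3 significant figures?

61.1

G is at the origin; GV runs at 12.9° with length 50.5, so V = 50.5·(cos 12.9°, sin 12.9°) = (49.2, 11.3). ∠GVB = 125.2°, so VB runs at 12.9° + (180° − 125.2°) = 67.7° from the x-axis; with |VB| = 29.6, B = V + 29.6·(cos 67.7°, sin 67.7°) = (60.5, 38.7). VB is perpendicular to BP; with |BP| = 24.4 on the left of VB, P = B + 24.4·(-0.925, 0.379) = (37.9, 47.9). Then |GP| = |P − G| = 61.1.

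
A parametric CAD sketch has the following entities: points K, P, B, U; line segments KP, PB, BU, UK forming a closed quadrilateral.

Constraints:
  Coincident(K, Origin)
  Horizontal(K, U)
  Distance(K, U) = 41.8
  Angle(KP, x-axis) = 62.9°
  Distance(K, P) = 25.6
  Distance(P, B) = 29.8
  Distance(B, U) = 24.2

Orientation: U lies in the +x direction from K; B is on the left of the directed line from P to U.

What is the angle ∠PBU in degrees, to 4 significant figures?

88.17°

Checks: |PB| = 29.80 ✓; |BU| = 24.20 ✓.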